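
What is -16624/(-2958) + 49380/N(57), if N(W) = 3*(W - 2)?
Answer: 4960300/16269 ≈ 304.89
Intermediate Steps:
N(W) = -6 + 3*W (N(W) = 3*(-2 + W) = -6 + 3*W)
-16624/(-2958) + 49380/N(57) = -16624/(-2958) + 49380/(-6 + 3*57) = -16624*(-1/2958) + 49380/(-6 + 171) = 8312/1479 + 49380/165 = 8312/1479 + 49380*(1/165) = 8312/1479 + 3292/11 = 4960300/16269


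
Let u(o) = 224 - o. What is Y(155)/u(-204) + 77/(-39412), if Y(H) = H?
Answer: 379744/1054271 ≈ 0.36020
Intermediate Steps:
Y(155)/u(-204) + 77/(-39412) = 155/(224 - 1*(-204)) + 77/(-39412) = 155/(224 + 204) + 77*(-1/39412) = 155/428 - 77/39412 = 379744/1054271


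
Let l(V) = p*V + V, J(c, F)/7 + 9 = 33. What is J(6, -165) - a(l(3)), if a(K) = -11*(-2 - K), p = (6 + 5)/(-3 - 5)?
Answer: 1267/8 ≈ 158.38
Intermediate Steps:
J(c, F) = 168 (J(c, F) = -63 + 7*33 = -63 + 231 = 168)
p = -11/8 (p = 11/(-8) = 11*(-⅛) = -11/8 ≈ -1.3750)
l(V) = -3*V/8 (l(V) = -11*V/8 + V = -3*V/8)
a(K) = 22 + 11*K
J(6, -165) - a(l(3)) = 168 - (22 + 11*(-3/8*3)) = 168 - (22 + 11*(-9/8)) = 168 - (22 - 99/8) = 168 - 1*77/8 = 168 - 77/8 = 1267/8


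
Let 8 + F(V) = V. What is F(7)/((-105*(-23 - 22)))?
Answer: -1/4725 ≈ -0.00021164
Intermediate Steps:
F(V) = -8 + V
F(7)/((-105*(-23 - 22))) = (-8 + 7)/((-105*(-23 - 22))) = -1/((-105*(-45))) = -1/4725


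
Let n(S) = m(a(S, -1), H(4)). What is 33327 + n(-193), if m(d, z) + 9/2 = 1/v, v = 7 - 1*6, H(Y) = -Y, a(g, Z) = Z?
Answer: 66647/2 ≈ 33324.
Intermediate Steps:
v = 1 (v = 7 - 6 = 1)
m(d, z) = -7/2 (m(d, z) = -9/2 + 1/1 = -9/2 + 1 = -7/2)
n(S) = -7/2
33327 + n(-193) = 33327 - 7/2 = 66647/2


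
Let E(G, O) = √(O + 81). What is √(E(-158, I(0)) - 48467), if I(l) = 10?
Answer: √(-48467 + √91) ≈ 220.13*I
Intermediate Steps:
E(G, O) = √(81 + O)
√(E(-158, I(0)) - 48467) = √(√(81 + 10) - 48467) = √(√91 - 48467) = √(-48467 + √91)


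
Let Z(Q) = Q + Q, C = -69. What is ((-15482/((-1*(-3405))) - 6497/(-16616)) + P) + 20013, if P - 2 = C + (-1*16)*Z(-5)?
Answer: 1137311686253/56577480 ≈ 20102.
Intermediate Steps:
Z(Q) = 2*Q
P = 93 (P = 2 + (-69 + (-1*16)*(2*(-5))) = 2 + (-69 - 16*(-10)) = 2 + (-69 + 160) = 2 + 91 = 93)
((-15482/((-1*(-3405))) - 6497/(-16616)) + P) + 20013 = ((-15482/((-1*(-3405))) - 6497/(-16616)) + 93) + 20013 = ((-15482/3405 - 6497*(-1/16616)) + 93) + 20013 = ((-15482*1/3405 + 6497/16616) + 93) + 20013 = ((-15482/3405 + 6497/16616) + 93) + 20013 = (-235126627/56577480 + 93) + 20013 = 5026579013/56577480 + 20013 = 1137311686253/56577480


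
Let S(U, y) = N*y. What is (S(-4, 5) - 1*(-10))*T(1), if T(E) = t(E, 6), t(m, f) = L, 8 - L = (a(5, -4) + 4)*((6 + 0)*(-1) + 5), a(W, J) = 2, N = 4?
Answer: 420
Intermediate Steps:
S(U, y) = 4*y
L = 14 (L = 8 - (2 + 4)*((6 + 0)*(-1) + 5) = 8 - 6*(6*(-1) + 5) = 8 - 6*(-6 + 5) = 8 - 6*(-1) = 8 - 1*(-6) = 8 + 6 = 14)
t(m, f) = 14
T(E) = 14
(S(-4, 5) - 1*(-10))*T(1) = (4*5 - 1*(-10))*14 = (20 + 10)*14 = 30*14 = 420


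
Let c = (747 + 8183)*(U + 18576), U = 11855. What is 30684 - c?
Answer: -271718146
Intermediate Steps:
c = 271748830 (c = (747 + 8183)*(11855 + 18576) = 8930*30431 = 271748830)
30684 - c = 30684 - 1*271748830 = 30684 - 271748830 = -271718146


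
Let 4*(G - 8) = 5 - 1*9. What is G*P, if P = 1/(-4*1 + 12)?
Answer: 7/8 ≈ 0.87500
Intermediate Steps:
P = ⅛ (P = 1/(-4 + 12) = 1/8 = ⅛ ≈ 0.12500)
G = 7 (G = 8 + (5 - 1*9)/4 = 8 + (5 - 9)/4 = 8 + (¼)*(-4) = 8 - 1 = 7)
G*P = 7*(⅛) = 7/8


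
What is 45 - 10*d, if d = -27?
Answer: 315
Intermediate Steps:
45 - 10*d = 45 - 10*(-27) = 45 + 270 = 315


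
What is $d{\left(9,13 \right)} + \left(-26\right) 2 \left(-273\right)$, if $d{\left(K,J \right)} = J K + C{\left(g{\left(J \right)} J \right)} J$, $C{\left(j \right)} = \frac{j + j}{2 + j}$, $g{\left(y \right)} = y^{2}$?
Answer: $\frac{31531409}{2199} \approx 14339.0$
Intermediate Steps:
$C{\left(j \right)} = \frac{2 j}{2 + j}$
$d{\left(K,J \right)} = J K + \frac{2 J^{4}}{2 + J^{3}}$ ($d{\left(K,J \right)} = J K + \frac{2 J^{2} J}{2 + J^{2} J} J = J K + \frac{2 J^{3}}{2 + J^{3}} J = J K + \frac{2 J^{4}}{2 + J^{3}}$)
$d{\left(9,13 \right)} + \left(-26\right) 2 \left(-273\right) = \frac{13 \left(2 \cdot 13^{3} + 9 \left(2 + 13^{3}\right)\right)}{2 + 13^{3}} + \left(-26\right) 2 \left(-273\right) = \frac{13 \left(2 \cdot 2197 + 9 \left(2 + 2197\right)\right)}{2 + 2197} - -14196 = \frac{13 \left(4394 + 9 \cdot 2199\right)}{2199} + 14196 = 13 \cdot \frac{1}{2199} \left(4394 + 19791\right) + 14196 = 13 \cdot \frac{1}{2199} \cdot 24185 + 14196 = \frac{314405}{2199} + 14196 = \frac{31531409}{2199}$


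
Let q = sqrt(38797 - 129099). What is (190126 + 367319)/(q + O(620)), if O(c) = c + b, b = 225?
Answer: 157013675/268109 - 185815*I*sqrt(90302)/268109 ≈ 585.63 - 208.27*I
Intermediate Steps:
q = I*sqrt(90302) (q = sqrt(-90302) = I*sqrt(90302) ≈ 300.5*I)
O(c) = 225 + c (O(c) = c + 225 = 225 + c)
(190126 + 367319)/(q + O(620)) = (190126 + 367319)/(I*sqrt(90302) + (225 + 620)) = 557445/(I*sqrt(90302) + 845) = 557445/(845 + I*sqrt(90302))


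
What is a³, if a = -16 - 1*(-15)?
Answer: -1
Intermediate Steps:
a = -1 (a = -16 + 15 = -1)
a³ = (-1)³ = -1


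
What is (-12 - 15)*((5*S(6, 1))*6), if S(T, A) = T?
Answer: -4860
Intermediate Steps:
(-12 - 15)*((5*S(6, 1))*6) = (-12 - 15)*((5*6)*6) = -810*6 = -27*180 = -4860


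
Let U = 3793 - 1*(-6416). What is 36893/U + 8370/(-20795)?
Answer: 136348121/42459231 ≈ 3.2113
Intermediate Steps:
U = 10209 (U = 3793 + 6416 = 10209)
36893/U + 8370/(-20795) = 36893/10209 + 8370/(-20795) = 36893*(1/10209) + 8370*(-1/20795) = 36893/10209 - 1674/4159 = 136348121/42459231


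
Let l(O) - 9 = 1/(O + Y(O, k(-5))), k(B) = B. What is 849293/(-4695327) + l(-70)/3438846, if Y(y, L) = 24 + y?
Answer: -37642587970643/208110527869608 ≈ -0.18088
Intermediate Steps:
l(O) = 9 + 1/(24 + 2*O) (l(O) = 9 + 1/(O + (24 + O)) = 9 + 1/(24 + 2*O))
849293/(-4695327) + l(-70)/3438846 = 849293/(-4695327) + ((217 + 18*(-70))/(2*(12 - 70)))/3438846 = 849293*(-1/4695327) + ((½)*(217 - 1260)/(-58))*(1/3438846) = -849293/4695327 + ((½)*(-1/58)*(-1043))*(1/3438846) = -849293/4695327 + (1043/116)*(1/3438846) = -849293/4695327 + 1043/398906136 = -37642587970643/208110527869608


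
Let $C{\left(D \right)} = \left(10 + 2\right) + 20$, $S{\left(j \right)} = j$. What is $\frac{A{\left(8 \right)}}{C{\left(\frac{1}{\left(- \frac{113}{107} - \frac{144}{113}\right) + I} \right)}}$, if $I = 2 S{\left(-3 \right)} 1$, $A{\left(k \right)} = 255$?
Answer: $\frac{255}{32} \approx 7.9688$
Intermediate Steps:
$I = -6$ ($I = 2 \left(-3\right) 1 = \left(-6\right) 1 = -6$)
$C{\left(D \right)} = 32$ ($C{\left(D \right)} = 12 + 20 = 32$)
$\frac{A{\left(8 \right)}}{C{\left(\frac{1}{\left(- \frac{113}{107} - \frac{144}{113}\right) + I} \right)}} = \frac{255}{32}$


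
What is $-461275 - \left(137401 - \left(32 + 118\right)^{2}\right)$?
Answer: $-576176$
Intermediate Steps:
$-461275 - \left(137401 - \left(32 + 118\right)^{2}\right) = -461275 - \left(137401 - 150^{2}\right) = -461275 + \left(22500 - 137401\right) = -461275 - 114901 = -576176$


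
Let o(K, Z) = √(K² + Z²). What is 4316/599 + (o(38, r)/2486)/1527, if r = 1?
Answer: 4316/599 + 17*√5/3796122 ≈ 7.2054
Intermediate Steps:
4316/599 + (o(38, r)/2486)/1527 = 4316/599 + (√(38² + 1²)/2486)/1527 = 4316*(1/599) + (√(1444 + 1)*(1/2486))*(1/1527) = 4316/599 + (√1445*(1/2486))*(1/1527) = 4316/599 + ((17*√5)*(1/2486))*(1/1527) = 4316/599 + (17*√5/2486)*(1/1527) = 4316/599 + 17*√5/3796122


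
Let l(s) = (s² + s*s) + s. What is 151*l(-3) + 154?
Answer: 2419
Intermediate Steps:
l(s) = s + 2*s² (l(s) = (s² + s²) + s = 2*s² + s = s + 2*s²)
151*l(-3) + 154 = 151*(-3*(1 + 2*(-3))) + 154 = 151*(-3*(1 - 6)) + 154 = 151*(-3*(-5)) + 154 = 151*15 + 154 = 2265 + 154 = 2419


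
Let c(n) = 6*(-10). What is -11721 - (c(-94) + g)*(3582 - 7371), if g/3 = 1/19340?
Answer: -4623428373/19340 ≈ -2.3906e+5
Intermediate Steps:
c(n) = -60
g = 3/19340 ≈ 0.00015512
-11721 - (c(-94) + g)*(3582 - 7371) = -11721 - (-60 + 3/19340)*(3582 - 7371) = -11721 - (-1160397)*(-3789)/19340 = -11721 - 1*4396744233/19340 = -11721 - 4396744233/19340 = -4623428373/19340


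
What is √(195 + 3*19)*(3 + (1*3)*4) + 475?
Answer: 475 + 90*√7 ≈ 713.12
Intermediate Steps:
√(195 + 3*19)*(3 + (1*3)*4) + 475 = √(195 + 57)*(3 + 3*4) + 475 = √252*(3 + 12) + 475 = (6*√7)*15 + 475 = 90*√7 + 475 = 475 + 90*√7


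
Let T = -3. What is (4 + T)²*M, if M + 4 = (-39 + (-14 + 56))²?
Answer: 5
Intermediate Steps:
M = 5 (M = -4 + (-39 + (-14 + 56))² = -4 + (-39 + 42)² = -4 + 3² = -4 + 9 = 5)
(4 + T)²*M = (4 - 3)²*5 = 1²*5 = 1*5 = 5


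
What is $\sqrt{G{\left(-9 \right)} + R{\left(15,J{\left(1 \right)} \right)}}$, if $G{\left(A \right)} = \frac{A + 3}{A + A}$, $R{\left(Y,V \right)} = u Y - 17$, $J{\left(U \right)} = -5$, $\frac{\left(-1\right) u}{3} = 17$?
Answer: $\frac{i \sqrt{7035}}{3} \approx 27.958 i$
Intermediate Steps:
$u = -51$ ($u = \left(-3\right) 17 = -51$)
$R{\left(Y,V \right)} = -17 - 51 Y$ ($R{\left(Y,V \right)} = - 51 Y - 17 = -17 - 51 Y$)
$G{\left(A \right)} = \frac{3 + A}{2 A}$
$\sqrt{G{\left(-9 \right)} + R{\left(15,J{\left(1 \right)} \right)}} = \sqrt{\frac{3 - 9}{2 \left(-9\right)} - 782} = \sqrt{\frac{1}{2} \left(- \frac{1}{9}\right) \left(-6\right) - 782} = \sqrt{\frac{1}{3} - 782} = \sqrt{- \frac{2345}{3}} = \frac{i \sqrt{7035}}{3}$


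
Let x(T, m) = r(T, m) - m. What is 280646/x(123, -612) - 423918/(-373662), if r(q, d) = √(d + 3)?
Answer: 51801515659/112866683 - 12202*I*√609/16311 ≈ 458.96 - 18.461*I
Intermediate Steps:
r(q, d) = √(3 + d)
x(T, m) = √(3 + m) - m
280646/x(123, -612) - 423918/(-373662) = 280646/(√(3 - 612) - 1*(-612)) - 423918/(-373662) = 280646/(√(-609) + 612) - 423918*(-1/373662) = 280646/(I*√609 + 612) + 23551/20759 = 280646/(612 + I*√609) + 23551/20759 = 23551/20759 + 280646/(612 + I*√609)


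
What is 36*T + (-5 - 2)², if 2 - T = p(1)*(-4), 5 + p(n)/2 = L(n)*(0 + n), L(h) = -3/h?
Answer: -2183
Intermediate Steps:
p(n) = -16 (p(n) = -10 + 2*((-3/n)*(0 + n)) = -10 + 2*((-3/n)*n) = -10 + 2*(-3) = -10 - 6 = -16)
T = -62 (T = 2 - (-16)*(-4) = 2 - 1*64 = 2 - 64 = -62)
36*T + (-5 - 2)² = 36*(-62) + (-5 - 2)² = -2232 + (-7)² = -2232 + 49 = -2183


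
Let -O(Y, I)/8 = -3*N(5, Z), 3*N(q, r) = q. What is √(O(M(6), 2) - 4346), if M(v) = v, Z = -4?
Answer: I*√4306 ≈ 65.62*I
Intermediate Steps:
N(q, r) = q/3
O(Y, I) = 40 (O(Y, I) = -(-24)*(⅓)*5 = -(-24)*5/3 = -8*(-5) = 40)
√(O(M(6), 2) - 4346) = √(40 - 4346) = √(-4306) = I*√4306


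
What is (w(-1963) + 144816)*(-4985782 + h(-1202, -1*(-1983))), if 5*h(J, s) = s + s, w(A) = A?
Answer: -3560603025232/5 ≈ -7.1212e+11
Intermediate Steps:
h(J, s) = 2*s/5 (h(J, s) = (s + s)/5 = (2*s)/5 = 2*s/5)
(w(-1963) + 144816)*(-4985782 + h(-1202, -1*(-1983))) = (-1963 + 144816)*(-4985782 + 2*(-1*(-1983))/5) = 142853*(-4985782 + (⅖)*1983) = 142853*(-4985782 + 3966/5) = 142853*(-24924944/5) = -3560603025232/5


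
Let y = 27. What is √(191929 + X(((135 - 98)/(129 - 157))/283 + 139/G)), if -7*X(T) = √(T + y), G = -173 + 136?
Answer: √(4124515984652644 - 20942*√499392324487)/146594 ≈ 438.10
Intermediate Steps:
G = -37
X(T) = -√(27 + T)/7 (X(T) = -√(T + 27)/7 = -√(27 + T)/7)
√(191929 + X(((135 - 98)/(129 - 157))/283 + 139/G)) = √(191929 - √(27 + (((135 - 98)/(129 - 157))/283 + 139/(-37)))/7) = √(191929 - √(27 + ((37/(-28))*(1/283) + 139*(-1/37)))/7) = √(191929 - √(27 + ((37*(-1/28))*(1/283) - 139/37))/7) = √(191929 - √(27 + (-37/28*1/283 - 139/37))/7) = √(191929 - √(27 + (-37/7924 - 139/37))/7) = √(191929 - √(27 - 1102805/293188)/7) = √(191929 - √499392324487/1026158)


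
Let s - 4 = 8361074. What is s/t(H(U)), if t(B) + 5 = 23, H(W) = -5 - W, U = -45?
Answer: 1393513/3 ≈ 4.6450e+5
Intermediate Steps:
s = 8361078 (s = 4 + 8361074 = 8361078)
t(B) = 18 (t(B) = -5 + 23 = 18)
s/t(H(U)) = 8361078/18 = 8361078*(1/18) = 1393513/3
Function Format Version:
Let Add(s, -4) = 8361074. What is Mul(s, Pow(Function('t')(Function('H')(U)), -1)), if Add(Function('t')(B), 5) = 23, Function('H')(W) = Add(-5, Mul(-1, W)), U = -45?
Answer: Rational(1393513, 3) ≈ 4.6450e+5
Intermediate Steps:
s = 8361078 (s = Add(4, 8361074) = 8361078)
Function('t')(B) = 18 (Function('t')(B) = Add(-5, 23) = 18)
Mul(s, Pow(Function('t')(Function('H')(U)), -1)) = Mul(8361078, Pow(18, -1)) = Mul(8361078, Rational(1, 18)) = Rational(1393513, 3)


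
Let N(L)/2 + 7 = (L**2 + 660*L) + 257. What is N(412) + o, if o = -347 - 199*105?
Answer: 862586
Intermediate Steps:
N(L) = 500 + 2*L**2 + 1320*L (N(L) = -14 + 2*((L**2 + 660*L) + 257) = -14 + 2*(257 + L**2 + 660*L) = -14 + (514 + 2*L**2 + 1320*L) = 500 + 2*L**2 + 1320*L)
o = -21242 (o = -347 - 20895 = -21242)
N(412) + o = (500 + 2*412**2 + 1320*412) - 21242 = (500 + 2*169744 + 543840) - 21242 = (500 + 339488 + 543840) - 21242 = 883828 - 21242 = 862586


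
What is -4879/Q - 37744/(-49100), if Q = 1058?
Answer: -49906437/12986950 ≈ -3.8428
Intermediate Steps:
-4879/Q - 37744/(-49100) = -4879/1058 - 37744/(-49100) = -4879*1/1058 - 37744*(-1/49100) = -4879/1058 + 9436/12275 = -49906437/12986950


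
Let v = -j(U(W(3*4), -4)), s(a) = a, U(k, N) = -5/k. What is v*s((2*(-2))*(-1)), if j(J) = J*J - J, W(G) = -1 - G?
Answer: 160/169 ≈ 0.94675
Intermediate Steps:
j(J) = J² - J
v = 40/169 (v = -(-5/(-1 - 3*4))*(-1 - 5/(-1 - 3*4)) = -(-5/(-1 - 1*12))*(-1 - 5/(-1 - 1*12)) = -(-5/(-1 - 12))*(-1 - 5/(-1 - 12)) = -(-5/(-13))*(-1 - 5/(-13)) = -(-5*(-1/13))*(-1 - 5*(-1/13)) = -5*(-1 + 5/13)/13 = -5*(-8)/(13*13) = -1*(-40/169) = 40/169 ≈ 0.23669)
v*s((2*(-2))*(-1)) = 40*((2*(-2))*(-1))/169 = 40*(-4*(-1))/169 = (40/169)*4 = 160/169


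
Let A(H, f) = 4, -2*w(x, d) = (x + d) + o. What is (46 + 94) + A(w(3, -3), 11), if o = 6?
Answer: 144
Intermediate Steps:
w(x, d) = -3 - d/2 - x/2 (w(x, d) = -((x + d) + 6)/2 = -((d + x) + 6)/2 = -(6 + d + x)/2 = -3 - d/2 - x/2)
(46 + 94) + A(w(3, -3), 11) = (46 + 94) + 4 = 140 + 4 = 144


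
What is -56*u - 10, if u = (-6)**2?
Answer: -2026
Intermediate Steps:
u = 36
-56*u - 10 = -56*36 - 10 = -2016 - 10 = -2026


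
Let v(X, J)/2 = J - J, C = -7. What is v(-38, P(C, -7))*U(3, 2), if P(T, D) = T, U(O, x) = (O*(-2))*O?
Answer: 0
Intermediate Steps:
U(O, x) = -2*O**2 (U(O, x) = (-2*O)*O = -2*O**2)
v(X, J) = 0 (v(X, J) = 2*(J - J) = 2*0 = 0)
v(-38, P(C, -7))*U(3, 2) = 0*(-2*3**2) = 0*(-2*9) = 0*(-18) = 0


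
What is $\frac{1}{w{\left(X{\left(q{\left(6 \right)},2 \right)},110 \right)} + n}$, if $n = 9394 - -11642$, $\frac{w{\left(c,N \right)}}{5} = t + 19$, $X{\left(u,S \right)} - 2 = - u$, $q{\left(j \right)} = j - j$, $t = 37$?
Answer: $\frac{1}{21316} \approx 4.6913 \cdot 10^{-5}$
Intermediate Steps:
$q{\left(j \right)} = 0$
$X{\left(u,S \right)} = 2 - u$
$w{\left(c,N \right)} = 280$ ($w{\left(c,N \right)} = 5 \left(37 + 19\right) = 5 \cdot 56 = 280$)
$n = 21036$ ($n = 9394 + 11642 = 21036$)
$\frac{1}{w{\left(X{\left(q{\left(6 \right)},2 \right)},110 \right)} + n} = \frac{1}{280 + 21036} = \frac{1}{21316}$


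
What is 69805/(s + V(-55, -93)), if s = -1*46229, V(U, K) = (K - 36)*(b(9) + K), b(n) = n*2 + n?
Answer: -13961/7543 ≈ -1.8509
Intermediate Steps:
b(n) = 3*n (b(n) = 2*n + n = 3*n)
V(U, K) = (-36 + K)*(27 + K) (V(U, K) = (K - 36)*(3*9 + K) = (-36 + K)*(27 + K))
s = -46229
69805/(s + V(-55, -93)) = 69805/(-46229 + (-972 + (-93)² - 9*(-93))) = 69805/(-46229 + (-972 + 8649 + 837)) = 69805/(-46229 + 8514) = 69805/(-37715) = 69805*(-1/37715) = -13961/7543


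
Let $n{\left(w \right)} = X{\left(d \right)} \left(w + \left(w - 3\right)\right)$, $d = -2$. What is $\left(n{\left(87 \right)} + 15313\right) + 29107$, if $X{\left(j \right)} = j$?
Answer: $44078$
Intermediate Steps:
$n{\left(w \right)} = 6 - 4 w$ ($n{\left(w \right)} = - 2 \left(w + \left(w - 3\right)\right) = - 2 \left(w + \left(-3 + w\right)\right) = - 2 \left(-3 + 2 w\right) = 6 - 4 w$)
$\left(n{\left(87 \right)} + 15313\right) + 29107 = \left(\left(6 - 348\right) + 15313\right) + 29107 = \left(-342 + 15313\right) + 29107 = 14971 + 29107 = 44078$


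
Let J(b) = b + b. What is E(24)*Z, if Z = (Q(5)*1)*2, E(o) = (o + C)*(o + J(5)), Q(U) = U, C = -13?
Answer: 3740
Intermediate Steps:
J(b) = 2*b
E(o) = (-13 + o)*(10 + o) (E(o) = (o - 13)*(o + 2*5) = (-13 + o)*(o + 10) = (-13 + o)*(10 + o))
Z = 10 (Z = (5*1)*2 = 5*2 = 10)
E(24)*Z = (-130 + 24² - 3*24)*10 = (-130 + 576 - 72)*10 = 374*10 = 3740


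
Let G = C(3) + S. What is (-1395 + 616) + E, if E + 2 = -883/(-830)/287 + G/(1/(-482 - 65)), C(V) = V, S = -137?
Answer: 17274275453/238210 ≈ 72517.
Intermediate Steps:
G = -134 (G = 3 - 137 = -134)
E = 17459841043/238210 (E = -2 + (-883/(-830)/287 - 134/(1/(-482 - 65))) = -2 + (-883*(-1/830)*(1/287) - 134/(1/(-547))) = -2 + ((883/830)*(1/287) - 134/(-1/547)) = -2 + (883/238210 - 134*(-547)) = -2 + (883/238210 + 73298) = -2 + 17460317463/238210 = 17459841043/238210 ≈ 73296.)
(-1395 + 616) + E = (-1395 + 616) + 17459841043/238210 = -779 + 17459841043/238210 = 17274275453/238210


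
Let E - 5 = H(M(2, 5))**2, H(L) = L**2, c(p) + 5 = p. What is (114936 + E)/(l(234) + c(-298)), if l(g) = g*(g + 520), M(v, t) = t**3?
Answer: 81418522/58711 ≈ 1386.8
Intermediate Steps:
l(g) = g*(520 + g)
c(p) = -5 + p
E = 244140630 (E = 5 + ((5**3)**2)**2 = 5 + (125**2)**2 = 5 + 15625**2 = 5 + 244140625 = 244140630)
(114936 + E)/(l(234) + c(-298)) = (114936 + 244140630)/(234*(520 + 234) + (-5 - 298)) = 244255566/(234*754 - 303) = 244255566/(176436 - 303) = 244255566/176133 = 244255566*(1/176133) = 81418522/58711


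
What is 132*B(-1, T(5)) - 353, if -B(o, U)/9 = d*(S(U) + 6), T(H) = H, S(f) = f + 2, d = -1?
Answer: 15091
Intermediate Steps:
S(f) = 2 + f
B(o, U) = 72 + 9*U (B(o, U) = -(-9)*((2 + U) + 6) = -(-9)*(8 + U) = -9*(-8 - U) = 72 + 9*U)
132*B(-1, T(5)) - 353 = 132*(72 + 9*5) - 353 = 132*(72 + 45) - 353 = 132*117 - 353 = 15444 - 353 = 15091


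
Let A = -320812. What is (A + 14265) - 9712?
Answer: -316259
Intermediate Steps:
(A + 14265) - 9712 = (-320812 + 14265) - 9712 = -306547 - 9712 = -316259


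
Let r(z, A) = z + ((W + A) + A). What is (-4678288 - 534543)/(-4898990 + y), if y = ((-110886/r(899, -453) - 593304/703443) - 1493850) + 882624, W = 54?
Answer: 57448561808417/60751934976374 ≈ 0.94563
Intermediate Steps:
r(z, A) = 54 + z + 2*A (r(z, A) = z + ((54 + A) + A) = z + (54 + 2*A) = 54 + z + 2*A)
y = -6762091489444/11020607 (y = ((-110886/(54 + 899 + 2*(-453)) - 593304/703443) - 1493850) + 882624 = ((-110886/(54 + 899 - 906) - 593304*1/703443) - 1493850) + 882624 = ((-110886/47 - 197768/234481) - 1493850) + 882624 = (-26009955262/11020607 - 1493850) + 882624 = -16489143722212/11020607 + 882624 = -6762091489444/11020607 ≈ -6.1359e+5)
(-4678288 - 534543)/(-4898990 + y) = (-4678288 - 534543)/(-4898990 - 6762091489444/11020607) = -5212831/(-60751934976374/11020607) = -5212831*(-11020607/60751934976374) = 57448561808417/60751934976374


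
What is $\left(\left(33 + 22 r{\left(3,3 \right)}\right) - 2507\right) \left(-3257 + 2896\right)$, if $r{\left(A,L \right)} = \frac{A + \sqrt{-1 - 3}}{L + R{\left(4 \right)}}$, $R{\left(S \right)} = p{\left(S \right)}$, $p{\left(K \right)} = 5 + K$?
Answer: $\frac{1782257}{2} - \frac{3971 i}{3} \approx 8.9113 \cdot 10^{5} - 1323.7 i$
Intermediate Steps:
$R{\left(S \right)} = 5 + S$
$r{\left(A,L \right)} = \frac{A + 2 i}{9 + L}$ ($r{\left(A,L \right)} = \frac{A + \sqrt{-1 - 3}}{L + \left(5 + 4\right)} = \frac{A + \sqrt{-4}}{L + 9} = \frac{A + 2 i}{9 + L}$)
$\left(\left(33 + 22 r{\left(3,3 \right)}\right) - 2507\right) \left(-3257 + 2896\right) = \left(\left(33 + 22 \frac{3 + 2 i}{9 + 3}\right) - 2507\right) \left(-3257 + 2896\right) = \left(\left(33 + 22 \frac{3 + 2 i}{12}\right) - 2507\right) \left(-361\right) = \left(\left(33 + 22 \left(\frac{1}{4} + \frac{i}{6}\right)\right) - 2507\right) \left(-361\right) = \left(\left(33 + \left(\frac{11}{2} + \frac{11 i}{3}\right)\right) - 2507\right) \left(-361\right) = \left(\left(\frac{77}{2} + \frac{11 i}{3}\right) - 2507\right) \left(-361\right) = \left(- \frac{4937}{2} + \frac{11 i}{3}\right) \left(-361\right) = \frac{1782257}{2} - \frac{3971 i}{3}$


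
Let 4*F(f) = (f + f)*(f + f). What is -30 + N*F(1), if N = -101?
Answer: -131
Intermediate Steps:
F(f) = f² (F(f) = ((f + f)*(f + f))/4 = ((2*f)*(2*f))/4 = (4*f²)/4 = f²)
-30 + N*F(1) = -30 - 101*1² = -30 - 101*1 = -30 - 101 = -131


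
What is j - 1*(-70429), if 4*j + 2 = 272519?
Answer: 554233/4 ≈ 1.3856e+5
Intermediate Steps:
j = 272517/4 (j = -½ + (¼)*272519 = -½ + 272519/4 = 272517/4 ≈ 68129.)
j - 1*(-70429) = 272517/4 - 1*(-70429) = 272517/4 + 70429 = 554233/4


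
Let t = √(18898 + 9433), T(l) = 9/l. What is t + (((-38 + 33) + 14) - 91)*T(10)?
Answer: -369/5 + √28331 ≈ 94.518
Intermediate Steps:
t = √28331 ≈ 168.32
t + (((-38 + 33) + 14) - 91)*T(10) = √28331 + (((-38 + 33) + 14) - 91)*(9/10) = √28331 + ((-5 + 14) - 91)*(9*(⅒)) = √28331 + (9 - 91)*(9/10) = √28331 - 82*9/10 = √28331 - 369/5 = -369/5 + √28331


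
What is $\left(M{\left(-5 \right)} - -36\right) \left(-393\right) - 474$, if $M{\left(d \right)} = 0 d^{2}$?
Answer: $-14622$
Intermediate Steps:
$M{\left(d \right)} = 0$
$\left(M{\left(-5 \right)} - -36\right) \left(-393\right) - 474 = \left(0 - -36\right) \left(-393\right) - 474 = \left(0 + 36\right) \left(-393\right) - 474 = 36 \left(-393\right) - 474 = -14148 - 474 = -14622$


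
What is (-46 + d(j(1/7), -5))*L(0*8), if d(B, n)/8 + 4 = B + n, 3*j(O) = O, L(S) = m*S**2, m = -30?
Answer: 0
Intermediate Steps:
L(S) = -30*S**2
j(O) = O/3
d(B, n) = -32 + 8*B + 8*n (d(B, n) = -32 + 8*(B + n) = -32 + (8*B + 8*n) = -32 + 8*B + 8*n)
(-46 + d(j(1/7), -5))*L(0*8) = (-46 + (-32 + 8*((1/3)/7) + 8*(-5)))*(-30*(0*8)**2) = (-46 + (-32 + 8*((1/3)*(1/7)) - 40))*(-30*0**2) = (-46 + (-32 + 8*(1/21) - 40))*(-30*0) = (-46 + (-32 + 8/21 - 40))*0 = (-46 - 1504/21)*0 = -2470/21*0 = 0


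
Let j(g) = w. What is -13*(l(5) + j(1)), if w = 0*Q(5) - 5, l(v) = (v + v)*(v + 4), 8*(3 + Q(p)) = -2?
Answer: -1105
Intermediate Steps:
Q(p) = -13/4 (Q(p) = -3 + (⅛)*(-2) = -3 - ¼ = -13/4)
l(v) = 2*v*(4 + v) (l(v) = (2*v)*(4 + v) = 2*v*(4 + v))
w = -5 (w = 0*(-13/4) - 5 = 0 - 5 = -5)
j(g) = -5
-13*(l(5) + j(1)) = -13*(2*5*(4 + 5) - 5) = -13*(2*5*9 - 5) = -13*(90 - 5) = -13*85 = -1105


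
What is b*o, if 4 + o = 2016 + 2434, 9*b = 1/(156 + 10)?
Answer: 247/83 ≈ 2.9759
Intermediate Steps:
b = 1/1494 (b = 1/(9*(156 + 10)) = (⅑)/166 = (⅑)*(1/166) = 1/1494 ≈ 0.00066934)
o = 4446 (o = -4 + (2016 + 2434) = -4 + 4450 = 4446)
b*o = (1/1494)*4446 = 247/83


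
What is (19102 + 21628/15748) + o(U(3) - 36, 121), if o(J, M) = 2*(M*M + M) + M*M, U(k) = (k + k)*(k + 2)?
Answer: 249087586/3937 ≈ 63268.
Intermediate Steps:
U(k) = 2*k*(2 + k) (U(k) = (2*k)*(2 + k) = 2*k*(2 + k))
o(J, M) = 2*M + 3*M² (o(J, M) = 2*(M² + M) + M² = 2*(M + M²) + M² = (2*M + 2*M²) + M² = 2*M + 3*M²)
(19102 + 21628/15748) + o(U(3) - 36, 121) = (19102 + 21628/15748) + 121*(2 + 3*121) = (19102 + 21628*(1/15748)) + 121*(2 + 363) = (19102 + 5407/3937) + 121*365 = 75209981/3937 + 44165 = 249087586/3937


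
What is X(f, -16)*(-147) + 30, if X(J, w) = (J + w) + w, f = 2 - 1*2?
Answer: 4734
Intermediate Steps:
f = 0 (f = 2 - 2 = 0)
X(J, w) = J + 2*w
X(f, -16)*(-147) + 30 = (0 + 2*(-16))*(-147) + 30 = (0 - 32)*(-147) + 30 = -32*(-147) + 30 = 4704 + 30 = 4734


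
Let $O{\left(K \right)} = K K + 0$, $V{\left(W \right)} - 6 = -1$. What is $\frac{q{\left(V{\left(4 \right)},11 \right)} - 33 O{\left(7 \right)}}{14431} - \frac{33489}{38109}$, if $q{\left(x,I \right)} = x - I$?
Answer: $- \frac{181710222}{183316993} \approx -0.99123$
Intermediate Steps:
$V{\left(W \right)} = 5$ ($V{\left(W \right)} = 6 - 1 = 5$)
$O{\left(K \right)} = K^{2}$ ($O{\left(K \right)} = K^{2} + 0 = K^{2}$)
$\frac{q{\left(V{\left(4 \right)},11 \right)} - 33 O{\left(7 \right)}}{14431} - \frac{33489}{38109} = \frac{\left(5 - 11\right) - 33 \cdot 7^{2}}{14431} - \frac{33489}{38109} = \left(\left(5 - 11\right) - 1617\right) \frac{1}{14431} - \frac{11163}{12703} = \left(-6 - 1617\right) \frac{1}{14431} - \frac{11163}{12703} = \left(-1623\right) \frac{1}{14431} - \frac{11163}{12703} = - \frac{1623}{14431} - \frac{11163}{12703} = - \frac{181710222}{183316993}$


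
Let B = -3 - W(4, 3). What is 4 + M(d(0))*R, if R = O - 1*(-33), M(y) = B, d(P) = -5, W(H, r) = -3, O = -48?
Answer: 4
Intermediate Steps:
B = 0 (B = -3 - 1*(-3) = -3 + 3 = 0)
M(y) = 0
R = -15 (R = -48 - 1*(-33) = -48 + 33 = -15)
4 + M(d(0))*R = 4 + 0*(-15) = 4 + 0 = 4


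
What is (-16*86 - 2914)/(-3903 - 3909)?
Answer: 715/1302 ≈ 0.54916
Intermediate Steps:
(-16*86 - 2914)/(-3903 - 3909) = (-1376 - 2914)/(-7812) = -4290*(-1/7812) = 715/1302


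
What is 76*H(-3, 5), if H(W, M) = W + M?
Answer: 152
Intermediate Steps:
H(W, M) = M + W
76*H(-3, 5) = 76*(5 - 3) = 76*2 = 152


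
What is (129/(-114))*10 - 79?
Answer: -1716/19 ≈ -90.316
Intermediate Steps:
(129/(-114))*10 - 79 = (129*(-1/114))*10 - 79 = -43/38*10 - 79 = -215/19 - 79 = -1716/19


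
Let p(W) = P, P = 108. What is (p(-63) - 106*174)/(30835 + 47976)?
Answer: -18336/78811 ≈ -0.23266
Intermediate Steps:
p(W) = 108
(p(-63) - 106*174)/(30835 + 47976) = (108 - 106*174)/(30835 + 47976) = (108 - 18444)/78811 = -18336*1/78811 = -18336/78811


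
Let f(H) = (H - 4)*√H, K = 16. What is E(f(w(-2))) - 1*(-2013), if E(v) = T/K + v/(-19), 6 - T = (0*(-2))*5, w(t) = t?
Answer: 16107/8 + 6*I*√2/19 ≈ 2013.4 + 0.44659*I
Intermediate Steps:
T = 6 (T = 6 - 0*(-2)*5 = 6 - 0*5 = 6 - 1*0 = 6 + 0 = 6)
f(H) = √H*(-4 + H) (f(H) = (-4 + H)*√H = √H*(-4 + H))
E(v) = 3/8 - v/19 (E(v) = 6/16 + v/(-19) = 6*(1/16) + v*(-1/19) = 3/8 - v/19)
E(f(w(-2))) - 1*(-2013) = (3/8 - √(-2)*(-4 - 2)/19) - 1*(-2013) = (3/8 - I*√2*(-6)/19) + 2013 = (3/8 - (-6)*I*√2/19) + 2013 = (3/8 + 6*I*√2/19) + 2013 = 16107/8 + 6*I*√2/19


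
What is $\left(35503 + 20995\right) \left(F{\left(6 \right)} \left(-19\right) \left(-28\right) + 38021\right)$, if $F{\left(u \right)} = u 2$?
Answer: $2508793690$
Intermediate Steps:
$F{\left(u \right)} = 2 u$
$\left(35503 + 20995\right) \left(F{\left(6 \right)} \left(-19\right) \left(-28\right) + 38021\right) = \left(35503 + 20995\right) \left(2 \cdot 6 \left(-19\right) \left(-28\right) + 38021\right) = 56498 \left(12 \left(-19\right) \left(-28\right) + 38021\right) = 56498 \left(\left(-228\right) \left(-28\right) + 38021\right) = 56498 \left(6384 + 38021\right) = 56498 \cdot 44405 = 2508793690$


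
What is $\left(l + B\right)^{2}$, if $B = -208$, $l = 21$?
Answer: $34969$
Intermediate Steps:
$\left(l + B\right)^{2} = \left(21 - 208\right)^{2} = \left(-187\right)^{2} = 34969$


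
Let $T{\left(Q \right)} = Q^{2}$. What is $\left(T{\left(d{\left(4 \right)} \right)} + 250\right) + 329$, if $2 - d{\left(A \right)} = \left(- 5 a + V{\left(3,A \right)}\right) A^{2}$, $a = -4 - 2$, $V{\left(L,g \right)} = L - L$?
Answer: $229063$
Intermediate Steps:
$V{\left(L,g \right)} = 0$
$a = -6$
$d{\left(A \right)} = 2 - 30 A^{2}$ ($d{\left(A \right)} = 2 - \left(\left(-5\right) \left(-6\right) + 0\right) A^{2} = 2 - \left(30 + 0\right) A^{2} = 2 - 30 A^{2}$)
$\left(T{\left(d{\left(4 \right)} \right)} + 250\right) + 329 = \left(\left(2 - 30 \cdot 4^{2}\right)^{2} + 250\right) + 329 = \left(\left(2 - 480\right)^{2} + 250\right) + 329 = \left(\left(-478\right)^{2} + 250\right) + 329 = \left(228484 + 250\right) + 329 = 228734 + 329 = 229063$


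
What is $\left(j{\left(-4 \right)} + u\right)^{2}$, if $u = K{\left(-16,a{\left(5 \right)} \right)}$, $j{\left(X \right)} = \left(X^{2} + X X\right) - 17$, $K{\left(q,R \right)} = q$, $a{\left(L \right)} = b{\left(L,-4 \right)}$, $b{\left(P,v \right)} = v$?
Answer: $1$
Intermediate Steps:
$a{\left(L \right)} = -4$
$j{\left(X \right)} = -17 + 2 X^{2}$ ($j{\left(X \right)} = \left(X^{2} + X^{2}\right) - 17 = 2 X^{2} - 17 = -17 + 2 X^{2}$)
$u = -16$
$\left(j{\left(-4 \right)} + u\right)^{2} = \left(\left(-17 + 2 \left(-4\right)^{2}\right) - 16\right)^{2} = \left(\left(-17 + 2 \cdot 16\right) - 16\right)^{2} = \left(\left(-17 + 32\right) - 16\right)^{2} = \left(15 - 16\right)^{2} = \left(-1\right)^{2} = 1$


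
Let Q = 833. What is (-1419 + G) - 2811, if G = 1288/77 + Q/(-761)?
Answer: -35278469/8371 ≈ -4214.4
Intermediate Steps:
G = 130861/8371 (G = 1288/77 + 833/(-761) = 1288*(1/77) + 833*(-1/761) = 184/11 - 833/761 = 130861/8371 ≈ 15.633)
(-1419 + G) - 2811 = (-1419 + 130861/8371) - 2811 = -11747588/8371 - 2811 = -35278469/8371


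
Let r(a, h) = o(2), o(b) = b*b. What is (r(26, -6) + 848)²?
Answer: 725904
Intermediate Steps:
o(b) = b²
r(a, h) = 4 (r(a, h) = 2² = 4)
(r(26, -6) + 848)² = (4 + 848)² = 852² = 725904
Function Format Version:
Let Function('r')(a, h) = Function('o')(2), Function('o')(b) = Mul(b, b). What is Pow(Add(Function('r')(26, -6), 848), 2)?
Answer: 725904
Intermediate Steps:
Function('o')(b) = Pow(b, 2)
Function('r')(a, h) = 4 (Function('r')(a, h) = Pow(2, 2) = 4)
Pow(Add(Function('r')(26, -6), 848), 2) = Pow(Add(4, 848), 2) = Pow(852, 2) = 725904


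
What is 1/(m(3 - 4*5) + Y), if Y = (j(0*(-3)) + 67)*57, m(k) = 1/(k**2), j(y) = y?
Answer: 289/1103692 ≈ 0.00026185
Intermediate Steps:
m(k) = k**(-2)
Y = 3819 (Y = (0*(-3) + 67)*57 = (0 + 67)*57 = 67*57 = 3819)
1/(m(3 - 4*5) + Y) = 1/((3 - 4*5)**(-2) + 3819) = 1/((3 - 20)**(-2) + 3819) = 1/((-17)**(-2) + 3819) = 1/(1/289 + 3819) = 1/(1103692/289) = 289/1103692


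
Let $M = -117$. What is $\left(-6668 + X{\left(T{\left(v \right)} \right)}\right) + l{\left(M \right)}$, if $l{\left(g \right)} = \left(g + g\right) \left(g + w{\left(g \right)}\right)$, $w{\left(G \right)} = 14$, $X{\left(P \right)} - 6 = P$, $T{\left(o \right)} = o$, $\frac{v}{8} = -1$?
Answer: $17432$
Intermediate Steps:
$v = -8$ ($v = 8 \left(-1\right) = -8$)
$X{\left(P \right)} = 6 + P$
$l{\left(g \right)} = 2 g \left(14 + g\right)$ ($l{\left(g \right)} = \left(g + g\right) \left(g + 14\right) = 2 g \left(14 + g\right)$)
$\left(-6668 + X{\left(T{\left(v \right)} \right)}\right) + l{\left(M \right)} = \left(-6668 + \left(6 - 8\right)\right) + 2 \left(-117\right) \left(14 - 117\right) = \left(-6668 - 2\right) + 2 \left(-117\right) \left(-103\right) = -6670 + 24102 = 17432$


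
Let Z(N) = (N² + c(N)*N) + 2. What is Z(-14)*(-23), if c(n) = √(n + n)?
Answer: -4554 + 644*I*√7 ≈ -4554.0 + 1703.9*I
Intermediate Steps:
c(n) = √2*√n (c(n) = √(2*n) = √2*√n)
Z(N) = 2 + N² + √2*N^(3/2) (Z(N) = (N² + (√2*√N)*N) + 2 = (N² + √2*N^(3/2)) + 2 = 2 + N² + √2*N^(3/2))
Z(-14)*(-23) = (2 + (-14)² + √2*(-14)^(3/2))*(-23) = (2 + 196 + √2*(-14*I*√14))*(-23) = (2 + 196 - 28*I*√7)*(-23) = (198 - 28*I*√7)*(-23) = -4554 + 644*I*√7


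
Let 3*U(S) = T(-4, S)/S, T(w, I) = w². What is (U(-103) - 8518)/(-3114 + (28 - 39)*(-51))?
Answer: 2632078/788877 ≈ 3.3365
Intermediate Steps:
U(S) = 16/(3*S) (U(S) = ((-4)²/S)/3 = (16/S)/3 = 16/(3*S))
(U(-103) - 8518)/(-3114 + (28 - 39)*(-51)) = ((16/3)/(-103) - 8518)/(-3114 + (28 - 39)*(-51)) = ((16/3)*(-1/103) - 8518)/(-3114 - 11*(-51)) = (-16/309 - 8518)/(-3114 + 561) = -2632078/309/(-2553) = -2632078/309*(-1/2553) = 2632078/788877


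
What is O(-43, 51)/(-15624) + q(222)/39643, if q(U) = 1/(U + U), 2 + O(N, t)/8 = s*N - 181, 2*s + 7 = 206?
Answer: 26176352837/11458571292 ≈ 2.2844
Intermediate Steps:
s = 199/2 (s = -7/2 + (1/2)*206 = -7/2 + 103 = 199/2 ≈ 99.500)
O(N, t) = -1464 + 796*N (O(N, t) = -16 + 8*(199*N/2 - 181) = -16 + 8*(-181 + 199*N/2) = -16 + (-1448 + 796*N) = -1464 + 796*N)
q(U) = 1/(2*U)
O(-43, 51)/(-15624) + q(222)/39643 = (-1464 + 796*(-43))/(-15624) + ((1/2)/222)/39643 = (-1464 - 34228)*(-1/15624) + ((1/2)*(1/222))*(1/39643) = -35692*(-1/15624) + (1/444)*(1/39643) = 8923/3906 + 1/17601492 = 26176352837/11458571292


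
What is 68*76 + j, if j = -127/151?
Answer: 780241/151 ≈ 5167.2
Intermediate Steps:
j = -127/151 (j = -127*1/151 = -127/151 ≈ -0.84106)
68*76 + j = 68*76 - 127/151 = 5168 - 127/151 = 780241/151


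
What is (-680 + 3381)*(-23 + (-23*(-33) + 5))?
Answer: 2001441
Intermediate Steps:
(-680 + 3381)*(-23 + (-23*(-33) + 5)) = 2701*(-23 + (759 + 5)) = 2701*(-23 + 764) = 2701*741 = 2001441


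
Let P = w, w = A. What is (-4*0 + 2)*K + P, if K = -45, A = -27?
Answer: -117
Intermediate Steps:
w = -27
P = -27
(-4*0 + 2)*K + P = (-4*0 + 2)*(-45) - 27 = (0 + 2)*(-45) - 27 = 2*(-45) - 27 = -90 - 27 = -117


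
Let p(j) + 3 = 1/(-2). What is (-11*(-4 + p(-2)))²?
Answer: 27225/4 ≈ 6806.3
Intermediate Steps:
p(j) = -7/2 (p(j) = -3 + 1/(-2) = -3 - ½ = -7/2)
(-11*(-4 + p(-2)))² = (-11*(-4 - 7/2))² = (-11*(-15/2))² = (165/2)² = 27225/4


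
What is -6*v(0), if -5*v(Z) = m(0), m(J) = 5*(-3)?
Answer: -18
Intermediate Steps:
m(J) = -15
v(Z) = 3 (v(Z) = -⅕*(-15) = 3)
-6*v(0) = -6*3 = -1*18 = -18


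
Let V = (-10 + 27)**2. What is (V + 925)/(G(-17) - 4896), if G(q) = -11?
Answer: -1214/4907 ≈ -0.24740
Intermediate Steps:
V = 289 (V = 17**2 = 289)
(V + 925)/(G(-17) - 4896) = (289 + 925)/(-11 - 4896) = 1214/(-4907) = 1214*(-1/4907) = -1214/4907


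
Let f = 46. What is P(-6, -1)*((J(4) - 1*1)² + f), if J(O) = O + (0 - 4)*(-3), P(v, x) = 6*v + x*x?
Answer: -9485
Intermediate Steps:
P(v, x) = x² + 6*v (P(v, x) = 6*v + x² = x² + 6*v)
J(O) = 12 + O (J(O) = O - 4*(-3) = O + 12 = 12 + O)
P(-6, -1)*((J(4) - 1*1)² + f) = ((-1)² + 6*(-6))*(((12 + 4) - 1*1)² + 46) = (1 - 36)*((16 - 1)² + 46) = -35*(15² + 46) = -35*(225 + 46) = -35*271 = -9485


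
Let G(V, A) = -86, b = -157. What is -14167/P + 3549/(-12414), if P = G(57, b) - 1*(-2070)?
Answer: -983389/132416 ≈ -7.4265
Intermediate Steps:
P = 1984 (P = -86 - 1*(-2070) = -86 + 2070 = 1984)
-14167/P + 3549/(-12414) = -14167/1984 + 3549/(-12414) = -14167*1/1984 + 3549*(-1/12414) = -457/64 - 1183/4138 = -983389/132416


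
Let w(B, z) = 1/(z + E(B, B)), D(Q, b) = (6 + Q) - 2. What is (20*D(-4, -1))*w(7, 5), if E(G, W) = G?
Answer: 0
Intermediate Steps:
D(Q, b) = 4 + Q
w(B, z) = 1/(B + z) (w(B, z) = 1/(z + B) = 1/(B + z))
(20*D(-4, -1))*w(7, 5) = (20*(4 - 4))/(7 + 5) = (20*0)/12 = 0*(1/12) = 0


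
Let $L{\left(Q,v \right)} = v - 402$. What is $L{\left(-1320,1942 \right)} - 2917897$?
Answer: $-2916357$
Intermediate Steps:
$L{\left(Q,v \right)} = -402 + v$ ($L{\left(Q,v \right)} = v - 402 = -402 + v$)
$L{\left(-1320,1942 \right)} - 2917897 = \left(-402 + 1942\right) - 2917897 = 1540 - 2917897 = -2916357$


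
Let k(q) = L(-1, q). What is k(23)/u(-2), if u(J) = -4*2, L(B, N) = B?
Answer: ⅛ ≈ 0.12500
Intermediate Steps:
k(q) = -1
u(J) = -8
k(23)/u(-2) = -1/(-8) = -1*(-⅛) = ⅛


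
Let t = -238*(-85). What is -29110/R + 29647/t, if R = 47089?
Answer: 115307469/136087210 ≈ 0.84731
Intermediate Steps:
t = 20230
-29110/R + 29647/t = -29110/47089 + 29647/20230 = 115307469/136087210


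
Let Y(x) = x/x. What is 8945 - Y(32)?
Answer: 8944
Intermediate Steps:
Y(x) = 1
8945 - Y(32) = 8945 - 1*1 = 8945 - 1 = 8944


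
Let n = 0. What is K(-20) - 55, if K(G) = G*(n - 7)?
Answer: 85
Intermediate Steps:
K(G) = -7*G (K(G) = G*(0 - 7) = G*(-7) = -7*G)
K(-20) - 55 = -7*(-20) - 55 = 140 - 55 = 85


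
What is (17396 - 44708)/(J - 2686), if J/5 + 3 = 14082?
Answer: -27312/67709 ≈ -0.40337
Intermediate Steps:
J = 70395 (J = -15 + 5*14082 = -15 + 70410 = 70395)
(17396 - 44708)/(J - 2686) = (17396 - 44708)/(70395 - 2686) = -27312/67709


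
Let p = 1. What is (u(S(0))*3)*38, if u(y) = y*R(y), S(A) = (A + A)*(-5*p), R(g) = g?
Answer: 0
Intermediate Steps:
S(A) = -10*A (S(A) = (A + A)*(-5*1) = (2*A)*(-5) = -10*A)
u(y) = y**2 (u(y) = y*y = y**2)
(u(S(0))*3)*38 = ((-10*0)**2*3)*38 = (0**2*3)*38 = (0*3)*38 = 0*38 = 0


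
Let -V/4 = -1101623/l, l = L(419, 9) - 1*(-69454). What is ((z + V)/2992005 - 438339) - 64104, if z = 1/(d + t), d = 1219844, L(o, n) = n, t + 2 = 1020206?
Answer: -233916025084758696829081/465557337040479120 ≈ -5.0244e+5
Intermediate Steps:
t = 1020204 (t = -2 + 1020206 = 1020204)
z = 1/2240048 (z = 1/(1219844 + 1020204) = 1/2240048 ≈ 4.4642e-7)
l = 69463 (l = 9 - 1*(-69454) = 9 + 69454 = 69463)
V = 4406492/69463 (V = -(-4406492)/69463 = -4*(-1101623/69463) = 4406492/69463 ≈ 63.437)
((z + V)/2992005 - 438339) - 64104 = ((1/2240048 + 4406492/69463)/2992005 - 438339) - 64104 = ((9870753661079/155600454224)*(1/2992005) - 438339) - 64104 = (9870753661079/465557337040479120 - 438339) - 64104 = -204071937551115823320601/465557337040479120 - 64104 = -233916025084758696829081/465557337040479120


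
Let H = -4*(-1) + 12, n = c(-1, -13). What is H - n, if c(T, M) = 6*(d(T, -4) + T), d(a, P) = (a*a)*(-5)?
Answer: 52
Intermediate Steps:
d(a, P) = -5*a² (d(a, P) = a²*(-5) = -5*a²)
c(T, M) = -30*T² + 6*T (c(T, M) = 6*(-5*T² + T) = 6*(T - 5*T²) = -30*T² + 6*T)
n = -36 (n = 6*(-1)*(1 - 5*(-1)) = 6*(-1)*(1 + 5) = 6*(-1)*6 = -36)
H = 16 (H = 4 + 12 = 16)
H - n = 16 - 1*(-36) = 16 + 36 = 52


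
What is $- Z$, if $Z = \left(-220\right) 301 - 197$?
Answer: $66417$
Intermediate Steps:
$Z = -66417$ ($Z = -66220 - 197 = -66417$)
$- Z = \left(-1\right) \left(-66417\right) = 66417$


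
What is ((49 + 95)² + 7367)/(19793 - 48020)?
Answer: -28103/28227 ≈ -0.99561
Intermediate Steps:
((49 + 95)² + 7367)/(19793 - 48020) = (144² + 7367)/(-28227) = (20736 + 7367)*(-1/28227) = 28103*(-1/28227) = -28103/28227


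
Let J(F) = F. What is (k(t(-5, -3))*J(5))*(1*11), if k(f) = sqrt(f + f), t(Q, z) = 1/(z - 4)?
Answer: 55*I*sqrt(14)/7 ≈ 29.399*I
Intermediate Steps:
t(Q, z) = 1/(-4 + z)
k(f) = sqrt(2)*sqrt(f) (k(f) = sqrt(2*f) = sqrt(2)*sqrt(f))
(k(t(-5, -3))*J(5))*(1*11) = ((sqrt(2)*sqrt(1/(-4 - 3)))*5)*(1*11) = ((sqrt(2)*sqrt(1/(-7)))*5)*11 = ((sqrt(2)*sqrt(-1/7))*5)*11 = ((sqrt(2)*(I*sqrt(7)/7))*5)*11 = ((I*sqrt(14)/7)*5)*11 = (5*I*sqrt(14)/7)*11 = 55*I*sqrt(14)/7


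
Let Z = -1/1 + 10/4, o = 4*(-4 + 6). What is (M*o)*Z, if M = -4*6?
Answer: -288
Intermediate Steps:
o = 8 (o = 4*2 = 8)
Z = 3/2 (Z = -1*1 + 10*(¼) = -1 + 5/2 = 3/2 ≈ 1.5000)
M = -24
(M*o)*Z = -24*8*(3/2) = -192*3/2 = -288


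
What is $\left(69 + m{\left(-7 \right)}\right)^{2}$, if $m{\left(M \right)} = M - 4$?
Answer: $3364$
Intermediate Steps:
$m{\left(M \right)} = -4 + M$ ($m{\left(M \right)} = M - 4 = -4 + M$)
$\left(69 + m{\left(-7 \right)}\right)^{2} = \left(69 - 11\right)^{2} = 58^{2} = 3364$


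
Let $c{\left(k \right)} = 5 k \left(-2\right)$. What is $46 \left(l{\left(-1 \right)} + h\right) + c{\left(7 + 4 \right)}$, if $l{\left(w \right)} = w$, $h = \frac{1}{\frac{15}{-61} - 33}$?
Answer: $- \frac{159587}{1014} \approx -157.38$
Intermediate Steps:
$h = - \frac{61}{2028}$ ($h = \frac{1}{15 \left(- \frac{1}{61}\right) - 33} = \frac{1}{- \frac{15}{61} - 33} = \frac{1}{- \frac{2028}{61}} = - \frac{61}{2028} \approx -0.030079$)
$c{\left(k \right)} = - 10 k$
$46 \left(l{\left(-1 \right)} + h\right) + c{\left(7 + 4 \right)} = 46 \left(-1 - \frac{61}{2028}\right) - 10 \left(7 + 4\right) = 46 \left(- \frac{2089}{2028}\right) - 110 = - \frac{48047}{1014} - 110 = - \frac{159587}{1014}$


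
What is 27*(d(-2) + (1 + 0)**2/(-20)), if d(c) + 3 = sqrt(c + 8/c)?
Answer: -1647/20 + 27*I*sqrt(6) ≈ -82.35 + 66.136*I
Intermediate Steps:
d(c) = -3 + sqrt(c + 8/c)
27*(d(-2) + (1 + 0)**2/(-20)) = 27*((-3 + sqrt(-2 + 8/(-2))) + (1 + 0)**2/(-20)) = 27*((-3 + sqrt(-2 + 8*(-1/2))) + 1**2*(-1/20)) = 27*((-3 + sqrt(-2 - 4)) + 1*(-1/20)) = 27*((-3 + sqrt(-6)) - 1/20) = 27*((-3 + I*sqrt(6)) - 1/20) = 27*(-61/20 + I*sqrt(6)) = -1647/20 + 27*I*sqrt(6)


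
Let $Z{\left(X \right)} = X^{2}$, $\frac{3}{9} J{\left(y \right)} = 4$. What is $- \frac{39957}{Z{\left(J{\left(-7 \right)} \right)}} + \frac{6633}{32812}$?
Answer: $- \frac{109176161}{393744} \approx -277.28$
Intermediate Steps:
$J{\left(y \right)} = 12$ ($J{\left(y \right)} = 3 \cdot 4 = 12$)
$- \frac{39957}{Z{\left(J{\left(-7 \right)} \right)}} + \frac{6633}{32812} = - \frac{39957}{12^{2}} + \frac{6633}{32812} = - \frac{39957}{144} + 6633 \cdot \frac{1}{32812} = \left(-39957\right) \frac{1}{144} + \frac{6633}{32812} = - \frac{13319}{48} + \frac{6633}{32812} = - \frac{109176161}{393744}$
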